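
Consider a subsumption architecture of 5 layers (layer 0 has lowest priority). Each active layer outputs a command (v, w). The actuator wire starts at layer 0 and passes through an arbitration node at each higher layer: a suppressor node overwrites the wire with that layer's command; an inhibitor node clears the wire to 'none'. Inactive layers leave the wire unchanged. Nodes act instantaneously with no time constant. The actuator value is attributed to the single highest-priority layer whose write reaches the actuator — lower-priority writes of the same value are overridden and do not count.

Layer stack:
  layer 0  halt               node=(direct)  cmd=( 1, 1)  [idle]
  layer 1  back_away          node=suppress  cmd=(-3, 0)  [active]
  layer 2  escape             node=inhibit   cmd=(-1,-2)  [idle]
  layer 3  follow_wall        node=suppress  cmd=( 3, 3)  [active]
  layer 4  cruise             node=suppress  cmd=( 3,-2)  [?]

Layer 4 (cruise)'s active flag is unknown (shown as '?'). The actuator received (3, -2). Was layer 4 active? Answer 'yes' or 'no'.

yes

If layer 4 is active=yes:
  actuator would be (3, -2)
If layer 4 is active=no:
  actuator would be (3, 3)
Observed (3, -2), so layer 4 was active.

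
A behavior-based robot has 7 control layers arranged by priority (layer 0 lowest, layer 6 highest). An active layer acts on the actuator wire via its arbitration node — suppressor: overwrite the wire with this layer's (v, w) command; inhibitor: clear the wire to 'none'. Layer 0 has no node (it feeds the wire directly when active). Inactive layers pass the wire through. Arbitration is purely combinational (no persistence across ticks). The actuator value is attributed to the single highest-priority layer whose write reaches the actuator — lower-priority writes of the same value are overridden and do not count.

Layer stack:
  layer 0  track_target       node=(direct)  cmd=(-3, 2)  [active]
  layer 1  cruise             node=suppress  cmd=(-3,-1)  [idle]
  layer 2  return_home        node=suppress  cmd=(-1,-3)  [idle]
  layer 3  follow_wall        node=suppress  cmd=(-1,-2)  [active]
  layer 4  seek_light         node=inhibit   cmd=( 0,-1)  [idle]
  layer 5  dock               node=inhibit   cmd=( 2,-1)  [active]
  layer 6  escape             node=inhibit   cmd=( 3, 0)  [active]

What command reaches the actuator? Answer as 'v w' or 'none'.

none

layer 0 (track_target) active — direct: (-3, 2)
layer 1 (cruise) idle — unchanged: (-3, 2)
layer 2 (return_home) idle — unchanged: (-3, 2)
layer 3 (follow_wall) active — suppresses: (-1, -2)
layer 4 (seek_light) idle — unchanged: (-1, -2)
layer 5 (dock) active — inhibits: none
layer 6 (escape) active — inhibits: none
→ actuator none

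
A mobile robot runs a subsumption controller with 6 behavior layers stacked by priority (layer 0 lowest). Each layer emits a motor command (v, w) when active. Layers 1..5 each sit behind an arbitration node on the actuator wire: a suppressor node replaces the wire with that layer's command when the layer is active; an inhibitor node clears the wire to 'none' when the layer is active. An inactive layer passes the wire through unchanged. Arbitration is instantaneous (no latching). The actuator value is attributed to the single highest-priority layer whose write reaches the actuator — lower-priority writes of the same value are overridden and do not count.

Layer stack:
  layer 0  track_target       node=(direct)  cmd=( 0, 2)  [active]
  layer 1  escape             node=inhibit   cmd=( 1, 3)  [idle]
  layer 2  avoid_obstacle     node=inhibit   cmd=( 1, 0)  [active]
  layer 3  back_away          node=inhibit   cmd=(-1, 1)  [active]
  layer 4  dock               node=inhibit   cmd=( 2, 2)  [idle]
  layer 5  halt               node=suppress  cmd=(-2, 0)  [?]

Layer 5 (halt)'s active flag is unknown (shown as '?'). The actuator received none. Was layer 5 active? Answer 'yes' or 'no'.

no

If layer 5 is active=yes:
  actuator would be (-2, 0)
If layer 5 is active=no:
  actuator would be none
Observed none, so layer 5 was idle.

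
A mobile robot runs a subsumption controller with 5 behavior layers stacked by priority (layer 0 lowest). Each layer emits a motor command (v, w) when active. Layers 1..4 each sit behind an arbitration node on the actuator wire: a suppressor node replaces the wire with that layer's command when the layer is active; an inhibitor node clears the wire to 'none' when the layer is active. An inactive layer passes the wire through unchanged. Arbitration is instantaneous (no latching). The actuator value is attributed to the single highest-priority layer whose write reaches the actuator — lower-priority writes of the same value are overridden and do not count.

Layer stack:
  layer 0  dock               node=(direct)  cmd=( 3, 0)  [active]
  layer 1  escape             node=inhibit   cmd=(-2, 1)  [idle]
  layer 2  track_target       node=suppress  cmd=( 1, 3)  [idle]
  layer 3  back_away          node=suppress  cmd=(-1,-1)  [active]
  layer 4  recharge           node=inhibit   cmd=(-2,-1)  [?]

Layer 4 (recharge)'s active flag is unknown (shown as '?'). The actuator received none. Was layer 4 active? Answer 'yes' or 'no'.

yes

If layer 4 is active=yes:
  actuator would be none
If layer 4 is active=no:
  actuator would be (-1, -1)
Observed none, so layer 4 was active.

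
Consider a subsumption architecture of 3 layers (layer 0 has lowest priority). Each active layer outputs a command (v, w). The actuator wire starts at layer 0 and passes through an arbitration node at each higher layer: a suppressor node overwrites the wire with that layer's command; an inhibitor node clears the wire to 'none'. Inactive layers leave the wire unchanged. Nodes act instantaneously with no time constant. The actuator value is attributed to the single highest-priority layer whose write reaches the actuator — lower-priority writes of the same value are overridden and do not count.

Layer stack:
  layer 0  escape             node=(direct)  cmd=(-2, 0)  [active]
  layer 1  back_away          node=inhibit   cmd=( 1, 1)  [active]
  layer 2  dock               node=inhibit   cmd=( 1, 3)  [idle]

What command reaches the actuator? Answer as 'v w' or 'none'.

none

L0 escape: active, feeds wire = (-2, 0)
L1 back_away: active, inhibitor → wire = none
L2 dock: idle → wire stays none
actuator = none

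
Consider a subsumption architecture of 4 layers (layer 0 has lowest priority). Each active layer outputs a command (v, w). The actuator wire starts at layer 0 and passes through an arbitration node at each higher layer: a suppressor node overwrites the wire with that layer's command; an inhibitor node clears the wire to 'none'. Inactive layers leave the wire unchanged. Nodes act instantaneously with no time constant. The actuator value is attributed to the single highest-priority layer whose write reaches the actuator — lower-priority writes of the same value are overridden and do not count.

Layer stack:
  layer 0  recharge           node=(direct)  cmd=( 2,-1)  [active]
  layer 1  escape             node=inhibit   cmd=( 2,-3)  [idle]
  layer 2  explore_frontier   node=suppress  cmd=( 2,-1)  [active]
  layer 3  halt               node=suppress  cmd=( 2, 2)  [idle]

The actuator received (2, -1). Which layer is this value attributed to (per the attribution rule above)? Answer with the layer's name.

L0 recharge: active, feeds wire = (2, -1)
L1 escape: idle → wire stays (2, -1)
L2 explore_frontier: active, suppressor → wire = (2, -1)
L3 halt: idle → wire stays (2, -1)
actuator = (2, -1)
last writer: layer 2 = explore_frontier

explore_frontier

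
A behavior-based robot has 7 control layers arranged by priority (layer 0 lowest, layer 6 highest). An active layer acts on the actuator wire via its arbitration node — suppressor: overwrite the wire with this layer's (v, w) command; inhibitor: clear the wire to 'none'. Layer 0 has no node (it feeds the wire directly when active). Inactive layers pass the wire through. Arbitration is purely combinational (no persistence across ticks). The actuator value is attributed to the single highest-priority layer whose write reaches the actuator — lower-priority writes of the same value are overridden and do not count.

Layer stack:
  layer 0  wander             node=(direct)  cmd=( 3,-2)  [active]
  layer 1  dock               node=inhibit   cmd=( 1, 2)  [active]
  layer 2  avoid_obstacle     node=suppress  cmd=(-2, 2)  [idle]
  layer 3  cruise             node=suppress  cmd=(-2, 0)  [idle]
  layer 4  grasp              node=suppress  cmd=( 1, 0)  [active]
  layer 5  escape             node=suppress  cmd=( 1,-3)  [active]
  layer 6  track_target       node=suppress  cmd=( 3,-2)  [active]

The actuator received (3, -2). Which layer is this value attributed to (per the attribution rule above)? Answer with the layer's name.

track_target

[0] wander on; wire := (3, -2)
[1] dock on (inhibit); wire := none
[2] avoid_obstacle off; pass none
[3] cruise off; pass none
[4] grasp on (suppress); wire := (1, 0)
[5] escape on (suppress); wire := (1, -3)
[6] track_target on (suppress); wire := (3, -2)
output (3, -2)
last writer: layer 6 = track_target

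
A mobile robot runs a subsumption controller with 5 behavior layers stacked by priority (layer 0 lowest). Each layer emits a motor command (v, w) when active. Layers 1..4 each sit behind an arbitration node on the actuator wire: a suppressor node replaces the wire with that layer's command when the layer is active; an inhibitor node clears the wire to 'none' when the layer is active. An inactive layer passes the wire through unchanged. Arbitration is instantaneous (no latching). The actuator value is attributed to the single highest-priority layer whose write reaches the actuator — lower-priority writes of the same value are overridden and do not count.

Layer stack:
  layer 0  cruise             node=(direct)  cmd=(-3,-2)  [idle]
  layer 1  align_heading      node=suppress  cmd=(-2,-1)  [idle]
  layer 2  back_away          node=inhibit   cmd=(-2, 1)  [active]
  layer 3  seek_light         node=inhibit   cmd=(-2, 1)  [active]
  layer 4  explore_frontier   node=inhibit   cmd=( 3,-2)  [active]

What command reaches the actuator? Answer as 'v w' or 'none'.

[0] cruise off; wire := none
[1] align_heading off; pass none
[2] back_away on (inhibit); wire := none
[3] seek_light on (inhibit); wire := none
[4] explore_frontier on (inhibit); wire := none
output none

none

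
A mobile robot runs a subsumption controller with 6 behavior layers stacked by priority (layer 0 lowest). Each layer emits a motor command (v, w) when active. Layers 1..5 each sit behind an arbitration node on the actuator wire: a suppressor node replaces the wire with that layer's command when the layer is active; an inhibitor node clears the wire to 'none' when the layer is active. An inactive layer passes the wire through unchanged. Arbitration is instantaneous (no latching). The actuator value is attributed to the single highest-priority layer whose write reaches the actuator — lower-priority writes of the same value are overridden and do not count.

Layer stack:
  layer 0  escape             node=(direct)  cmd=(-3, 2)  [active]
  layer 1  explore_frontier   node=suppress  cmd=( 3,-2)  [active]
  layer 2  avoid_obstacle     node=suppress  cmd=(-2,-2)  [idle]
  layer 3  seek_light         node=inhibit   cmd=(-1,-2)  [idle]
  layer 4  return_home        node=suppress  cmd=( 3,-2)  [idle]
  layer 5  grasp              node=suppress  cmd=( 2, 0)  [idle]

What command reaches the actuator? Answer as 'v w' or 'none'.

3 -2

L0 escape: active, feeds wire = (-3, 2)
L1 explore_frontier: active, suppressor → wire = (3, -2)
L2 avoid_obstacle: idle → wire stays (3, -2)
L3 seek_light: idle → wire stays (3, -2)
L4 return_home: idle → wire stays (3, -2)
L5 grasp: idle → wire stays (3, -2)
actuator = (3, -2)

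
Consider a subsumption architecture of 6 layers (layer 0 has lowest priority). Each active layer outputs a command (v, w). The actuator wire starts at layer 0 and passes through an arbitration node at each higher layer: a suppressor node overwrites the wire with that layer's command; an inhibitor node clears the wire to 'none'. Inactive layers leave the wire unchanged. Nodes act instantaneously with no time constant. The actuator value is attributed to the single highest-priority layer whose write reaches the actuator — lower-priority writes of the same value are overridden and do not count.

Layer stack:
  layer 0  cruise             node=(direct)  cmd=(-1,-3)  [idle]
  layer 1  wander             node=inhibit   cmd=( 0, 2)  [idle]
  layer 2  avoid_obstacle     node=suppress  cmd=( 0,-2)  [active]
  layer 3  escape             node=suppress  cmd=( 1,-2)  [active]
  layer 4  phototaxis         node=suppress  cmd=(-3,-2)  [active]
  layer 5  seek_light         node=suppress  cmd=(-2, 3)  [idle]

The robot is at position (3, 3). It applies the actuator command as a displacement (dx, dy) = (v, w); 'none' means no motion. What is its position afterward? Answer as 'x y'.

0 1

layer 0 (cruise) idle — none
layer 1 (wander) idle — unchanged: none
layer 2 (avoid_obstacle) active — suppresses: (0, -2)
layer 3 (escape) active — suppresses: (1, -2)
layer 4 (phototaxis) active — suppresses: (-3, -2)
layer 5 (seek_light) idle — unchanged: (-3, -2)
→ actuator (-3, -2)
position: (3, 3) + (-3, -2) = (0, 1)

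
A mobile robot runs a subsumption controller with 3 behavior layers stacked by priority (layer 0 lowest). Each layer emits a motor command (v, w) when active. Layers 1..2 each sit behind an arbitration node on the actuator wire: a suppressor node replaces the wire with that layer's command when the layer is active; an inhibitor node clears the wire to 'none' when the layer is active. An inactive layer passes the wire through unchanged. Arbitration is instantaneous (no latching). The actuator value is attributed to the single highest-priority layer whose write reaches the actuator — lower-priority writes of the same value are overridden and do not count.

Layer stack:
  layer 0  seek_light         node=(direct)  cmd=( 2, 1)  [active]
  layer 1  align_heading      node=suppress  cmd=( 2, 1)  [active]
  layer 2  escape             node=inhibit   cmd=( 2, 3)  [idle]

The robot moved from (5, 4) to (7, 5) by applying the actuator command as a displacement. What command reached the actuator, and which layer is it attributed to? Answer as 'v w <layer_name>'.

2 1 align_heading

displacement = (7, 5) − (5, 4) = (2, 1)
[0] seek_light on; wire := (2, 1)
[1] align_heading on (suppress); wire := (2, 1)
[2] escape off; pass (2, 1)
output (2, 1) — from layer 1 (align_heading)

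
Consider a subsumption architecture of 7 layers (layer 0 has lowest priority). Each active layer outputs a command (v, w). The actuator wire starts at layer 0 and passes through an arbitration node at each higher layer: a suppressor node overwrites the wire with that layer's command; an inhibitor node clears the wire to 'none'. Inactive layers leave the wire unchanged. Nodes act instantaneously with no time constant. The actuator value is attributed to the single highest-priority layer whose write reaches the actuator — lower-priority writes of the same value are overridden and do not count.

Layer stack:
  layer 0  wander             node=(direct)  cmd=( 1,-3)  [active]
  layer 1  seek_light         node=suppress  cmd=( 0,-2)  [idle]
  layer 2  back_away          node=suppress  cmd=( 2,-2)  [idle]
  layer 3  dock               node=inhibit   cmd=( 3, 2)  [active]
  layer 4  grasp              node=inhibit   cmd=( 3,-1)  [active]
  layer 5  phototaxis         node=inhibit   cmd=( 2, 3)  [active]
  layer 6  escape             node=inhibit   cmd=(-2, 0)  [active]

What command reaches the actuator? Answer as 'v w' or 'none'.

L0 wander: active, feeds wire = (1, -3)
L1 seek_light: idle → wire stays (1, -3)
L2 back_away: idle → wire stays (1, -3)
L3 dock: active, inhibitor → wire = none
L4 grasp: active, inhibitor → wire = none
L5 phototaxis: active, inhibitor → wire = none
L6 escape: active, inhibitor → wire = none
actuator = none

none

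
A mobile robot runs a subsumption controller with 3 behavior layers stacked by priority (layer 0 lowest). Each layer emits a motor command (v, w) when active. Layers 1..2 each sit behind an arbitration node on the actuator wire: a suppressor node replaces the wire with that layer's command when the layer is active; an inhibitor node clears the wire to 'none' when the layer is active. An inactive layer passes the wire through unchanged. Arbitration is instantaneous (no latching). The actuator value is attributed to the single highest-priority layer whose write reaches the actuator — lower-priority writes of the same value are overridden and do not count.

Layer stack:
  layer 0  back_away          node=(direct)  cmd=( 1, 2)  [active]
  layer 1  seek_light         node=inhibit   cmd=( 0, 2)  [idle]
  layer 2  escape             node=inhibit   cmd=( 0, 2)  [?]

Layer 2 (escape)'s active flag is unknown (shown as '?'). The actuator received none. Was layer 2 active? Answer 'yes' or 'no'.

yes

If layer 2 is active=yes:
  actuator would be none
If layer 2 is active=no:
  actuator would be (1, 2)
Observed none, so layer 2 was active.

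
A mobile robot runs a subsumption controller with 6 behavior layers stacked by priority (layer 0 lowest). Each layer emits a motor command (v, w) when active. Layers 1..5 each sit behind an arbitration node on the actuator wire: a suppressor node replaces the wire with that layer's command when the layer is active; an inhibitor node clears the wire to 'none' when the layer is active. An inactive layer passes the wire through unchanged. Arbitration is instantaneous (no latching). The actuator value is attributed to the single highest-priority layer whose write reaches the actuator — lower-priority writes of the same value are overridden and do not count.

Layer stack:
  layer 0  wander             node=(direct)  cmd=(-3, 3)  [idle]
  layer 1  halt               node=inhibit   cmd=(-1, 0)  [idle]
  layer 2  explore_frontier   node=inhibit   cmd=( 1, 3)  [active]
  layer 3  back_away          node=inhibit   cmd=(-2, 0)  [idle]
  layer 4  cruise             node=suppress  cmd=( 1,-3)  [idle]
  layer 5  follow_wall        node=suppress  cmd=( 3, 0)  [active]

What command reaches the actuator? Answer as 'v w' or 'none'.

layer 0 (wander) idle — none
layer 1 (halt) idle — unchanged: none
layer 2 (explore_frontier) active — inhibits: none
layer 3 (back_away) idle — unchanged: none
layer 4 (cruise) idle — unchanged: none
layer 5 (follow_wall) active — suppresses: (3, 0)
→ actuator (3, 0)

3 0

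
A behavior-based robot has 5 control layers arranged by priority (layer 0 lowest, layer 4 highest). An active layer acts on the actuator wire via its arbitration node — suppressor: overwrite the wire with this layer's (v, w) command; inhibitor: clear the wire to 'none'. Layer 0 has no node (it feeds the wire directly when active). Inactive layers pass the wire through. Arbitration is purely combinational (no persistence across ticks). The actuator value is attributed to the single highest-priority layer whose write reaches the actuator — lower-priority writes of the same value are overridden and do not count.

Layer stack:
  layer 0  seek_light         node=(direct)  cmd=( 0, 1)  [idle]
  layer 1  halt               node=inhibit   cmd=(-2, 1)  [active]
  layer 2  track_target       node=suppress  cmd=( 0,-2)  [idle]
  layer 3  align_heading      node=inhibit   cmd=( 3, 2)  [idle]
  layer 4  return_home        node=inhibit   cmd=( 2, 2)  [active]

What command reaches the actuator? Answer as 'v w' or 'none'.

[0] seek_light off; wire := none
[1] halt on (inhibit); wire := none
[2] track_target off; pass none
[3] align_heading off; pass none
[4] return_home on (inhibit); wire := none
output none

none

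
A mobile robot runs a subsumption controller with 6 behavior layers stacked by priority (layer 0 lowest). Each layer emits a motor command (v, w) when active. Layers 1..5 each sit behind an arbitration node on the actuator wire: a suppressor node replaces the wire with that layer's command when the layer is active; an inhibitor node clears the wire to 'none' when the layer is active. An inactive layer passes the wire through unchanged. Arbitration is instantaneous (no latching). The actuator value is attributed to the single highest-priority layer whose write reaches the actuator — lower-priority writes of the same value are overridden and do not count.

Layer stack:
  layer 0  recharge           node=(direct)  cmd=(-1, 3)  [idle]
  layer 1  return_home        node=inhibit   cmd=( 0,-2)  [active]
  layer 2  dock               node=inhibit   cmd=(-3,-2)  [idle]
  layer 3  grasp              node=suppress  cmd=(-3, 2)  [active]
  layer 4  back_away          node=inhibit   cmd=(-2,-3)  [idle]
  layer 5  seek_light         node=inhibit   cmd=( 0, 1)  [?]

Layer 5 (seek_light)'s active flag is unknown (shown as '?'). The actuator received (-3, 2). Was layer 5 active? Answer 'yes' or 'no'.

If layer 5 is active=yes:
  actuator would be none
If layer 5 is active=no:
  actuator would be (-3, 2)
Observed (-3, 2), so layer 5 was idle.

no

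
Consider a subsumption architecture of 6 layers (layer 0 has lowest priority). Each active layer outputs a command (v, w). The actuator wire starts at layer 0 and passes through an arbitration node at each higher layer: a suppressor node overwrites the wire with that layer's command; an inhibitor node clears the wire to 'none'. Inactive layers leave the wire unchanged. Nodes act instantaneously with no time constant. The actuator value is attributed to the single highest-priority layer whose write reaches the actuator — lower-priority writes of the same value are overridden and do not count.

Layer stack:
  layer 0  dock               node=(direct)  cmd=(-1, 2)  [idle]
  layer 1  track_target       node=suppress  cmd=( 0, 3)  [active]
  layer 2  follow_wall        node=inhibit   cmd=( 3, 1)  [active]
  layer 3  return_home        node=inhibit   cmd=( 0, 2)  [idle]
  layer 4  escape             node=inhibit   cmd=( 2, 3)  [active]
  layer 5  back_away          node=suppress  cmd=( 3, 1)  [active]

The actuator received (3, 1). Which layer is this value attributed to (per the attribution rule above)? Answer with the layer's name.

back_away

L0 dock: idle → wire = none
L1 track_target: active, suppressor → wire = (0, 3)
L2 follow_wall: active, inhibitor → wire = none
L3 return_home: idle → wire stays none
L4 escape: active, inhibitor → wire = none
L5 back_away: active, suppressor → wire = (3, 1)
actuator = (3, 1)
last writer: layer 5 = back_away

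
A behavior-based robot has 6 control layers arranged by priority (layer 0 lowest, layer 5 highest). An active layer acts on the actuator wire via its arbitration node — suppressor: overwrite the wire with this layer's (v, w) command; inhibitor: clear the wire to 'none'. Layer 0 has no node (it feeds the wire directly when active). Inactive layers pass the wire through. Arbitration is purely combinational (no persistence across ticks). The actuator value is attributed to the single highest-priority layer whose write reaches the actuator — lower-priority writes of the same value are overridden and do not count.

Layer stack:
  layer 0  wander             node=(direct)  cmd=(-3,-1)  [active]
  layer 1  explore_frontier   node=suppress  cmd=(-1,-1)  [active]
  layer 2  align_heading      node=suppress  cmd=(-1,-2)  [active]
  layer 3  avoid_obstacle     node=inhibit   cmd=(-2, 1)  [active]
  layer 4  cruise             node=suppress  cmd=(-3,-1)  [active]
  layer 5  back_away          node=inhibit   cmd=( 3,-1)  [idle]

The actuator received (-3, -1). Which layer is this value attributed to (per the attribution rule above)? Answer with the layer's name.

layer 0 (wander) active — direct: (-3, -1)
layer 1 (explore_frontier) active — suppresses: (-1, -1)
layer 2 (align_heading) active — suppresses: (-1, -2)
layer 3 (avoid_obstacle) active — inhibits: none
layer 4 (cruise) active — suppresses: (-3, -1)
layer 5 (back_away) idle — unchanged: (-3, -1)
→ actuator (-3, -1)
last writer: layer 4 = cruise

cruise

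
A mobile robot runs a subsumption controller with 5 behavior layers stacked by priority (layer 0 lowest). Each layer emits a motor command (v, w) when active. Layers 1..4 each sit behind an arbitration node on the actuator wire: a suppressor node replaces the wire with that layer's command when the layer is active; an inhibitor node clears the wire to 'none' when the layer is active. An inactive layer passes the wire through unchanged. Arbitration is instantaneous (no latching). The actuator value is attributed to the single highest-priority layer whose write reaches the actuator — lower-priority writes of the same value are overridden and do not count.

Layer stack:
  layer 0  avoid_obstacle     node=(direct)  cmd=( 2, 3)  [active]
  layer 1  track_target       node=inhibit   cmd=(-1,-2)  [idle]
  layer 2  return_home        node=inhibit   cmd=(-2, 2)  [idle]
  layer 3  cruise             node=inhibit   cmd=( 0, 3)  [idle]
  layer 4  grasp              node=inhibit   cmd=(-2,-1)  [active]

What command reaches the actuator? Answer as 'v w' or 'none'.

none

layer 0 (avoid_obstacle) active — direct: (2, 3)
layer 1 (track_target) idle — unchanged: (2, 3)
layer 2 (return_home) idle — unchanged: (2, 3)
layer 3 (cruise) idle — unchanged: (2, 3)
layer 4 (grasp) active — inhibits: none
→ actuator none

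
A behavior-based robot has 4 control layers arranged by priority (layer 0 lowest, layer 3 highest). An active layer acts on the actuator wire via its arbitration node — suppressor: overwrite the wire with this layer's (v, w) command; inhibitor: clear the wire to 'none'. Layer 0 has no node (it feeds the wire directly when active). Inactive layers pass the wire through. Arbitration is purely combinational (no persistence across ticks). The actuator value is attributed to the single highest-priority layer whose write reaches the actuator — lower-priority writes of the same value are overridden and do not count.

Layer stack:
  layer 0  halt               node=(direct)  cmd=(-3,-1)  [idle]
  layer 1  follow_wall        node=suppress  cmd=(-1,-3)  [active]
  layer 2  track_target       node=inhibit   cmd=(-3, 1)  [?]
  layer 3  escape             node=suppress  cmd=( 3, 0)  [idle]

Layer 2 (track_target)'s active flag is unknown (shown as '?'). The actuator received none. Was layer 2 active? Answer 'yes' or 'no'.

yes

If layer 2 is active=yes:
  actuator would be none
If layer 2 is active=no:
  actuator would be (-1, -3)
Observed none, so layer 2 was active.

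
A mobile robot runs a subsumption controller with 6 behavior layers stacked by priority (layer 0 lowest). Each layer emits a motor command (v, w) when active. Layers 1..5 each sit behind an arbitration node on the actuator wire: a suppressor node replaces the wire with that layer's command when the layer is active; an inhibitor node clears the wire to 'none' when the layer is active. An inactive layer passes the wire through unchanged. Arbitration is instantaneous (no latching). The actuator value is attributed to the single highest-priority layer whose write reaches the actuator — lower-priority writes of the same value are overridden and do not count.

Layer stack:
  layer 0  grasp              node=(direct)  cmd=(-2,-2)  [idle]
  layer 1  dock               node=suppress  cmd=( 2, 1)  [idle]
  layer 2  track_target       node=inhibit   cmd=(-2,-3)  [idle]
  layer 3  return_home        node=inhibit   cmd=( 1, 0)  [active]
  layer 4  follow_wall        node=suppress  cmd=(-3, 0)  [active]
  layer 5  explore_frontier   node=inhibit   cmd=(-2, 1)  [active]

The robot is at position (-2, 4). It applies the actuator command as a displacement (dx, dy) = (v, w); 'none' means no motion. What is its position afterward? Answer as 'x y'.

-2 4

layer 0 (grasp) idle — none
layer 1 (dock) idle — unchanged: none
layer 2 (track_target) idle — unchanged: none
layer 3 (return_home) active — inhibits: none
layer 4 (follow_wall) active — suppresses: (-3, 0)
layer 5 (explore_frontier) active — inhibits: none
→ actuator none
position: (-2, 4) + none = (-2, 4)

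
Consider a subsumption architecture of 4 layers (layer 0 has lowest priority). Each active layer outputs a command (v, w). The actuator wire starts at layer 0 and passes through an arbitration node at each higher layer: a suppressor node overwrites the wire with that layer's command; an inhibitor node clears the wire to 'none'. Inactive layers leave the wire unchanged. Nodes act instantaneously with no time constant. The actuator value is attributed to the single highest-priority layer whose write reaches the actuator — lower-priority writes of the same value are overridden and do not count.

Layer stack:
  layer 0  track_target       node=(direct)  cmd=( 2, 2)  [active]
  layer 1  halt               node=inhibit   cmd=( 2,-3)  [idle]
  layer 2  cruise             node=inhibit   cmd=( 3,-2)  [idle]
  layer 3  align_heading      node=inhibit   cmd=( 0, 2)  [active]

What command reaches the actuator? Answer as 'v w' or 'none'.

layer 0 (track_target) active — direct: (2, 2)
layer 1 (halt) idle — unchanged: (2, 2)
layer 2 (cruise) idle — unchanged: (2, 2)
layer 3 (align_heading) active — inhibits: none
→ actuator none

none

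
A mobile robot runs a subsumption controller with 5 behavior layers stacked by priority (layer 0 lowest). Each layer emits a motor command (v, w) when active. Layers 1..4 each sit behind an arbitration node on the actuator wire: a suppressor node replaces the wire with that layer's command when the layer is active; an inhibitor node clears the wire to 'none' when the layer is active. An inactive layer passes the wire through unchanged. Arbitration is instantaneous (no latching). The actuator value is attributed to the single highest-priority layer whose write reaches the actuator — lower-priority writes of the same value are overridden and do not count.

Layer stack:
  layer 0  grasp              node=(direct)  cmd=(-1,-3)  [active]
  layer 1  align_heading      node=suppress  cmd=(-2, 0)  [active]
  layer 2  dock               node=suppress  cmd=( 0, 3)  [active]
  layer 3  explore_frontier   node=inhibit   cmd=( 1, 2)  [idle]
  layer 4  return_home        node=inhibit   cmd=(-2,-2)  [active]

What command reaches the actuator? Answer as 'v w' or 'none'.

L0 grasp: active, feeds wire = (-1, -3)
L1 align_heading: active, suppressor → wire = (-2, 0)
L2 dock: active, suppressor → wire = (0, 3)
L3 explore_frontier: idle → wire stays (0, 3)
L4 return_home: active, inhibitor → wire = none
actuator = none

none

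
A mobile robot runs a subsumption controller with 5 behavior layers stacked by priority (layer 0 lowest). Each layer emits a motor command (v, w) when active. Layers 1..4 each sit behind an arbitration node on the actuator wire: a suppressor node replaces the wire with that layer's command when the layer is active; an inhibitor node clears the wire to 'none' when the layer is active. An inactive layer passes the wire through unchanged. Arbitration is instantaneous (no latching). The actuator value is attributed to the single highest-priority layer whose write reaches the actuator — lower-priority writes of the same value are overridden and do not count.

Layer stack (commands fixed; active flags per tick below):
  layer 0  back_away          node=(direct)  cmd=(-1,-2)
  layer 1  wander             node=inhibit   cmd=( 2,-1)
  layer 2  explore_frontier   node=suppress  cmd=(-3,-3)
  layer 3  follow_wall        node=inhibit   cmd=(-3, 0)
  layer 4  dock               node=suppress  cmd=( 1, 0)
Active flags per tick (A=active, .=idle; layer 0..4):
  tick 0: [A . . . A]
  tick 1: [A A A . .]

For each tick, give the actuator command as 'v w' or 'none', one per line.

1 0
-3 -3

tick 0:
  [0] back_away on; wire := (-1, -2)
  [1] wander off; pass (-1, -2)
  [2] explore_frontier off; pass (-1, -2)
  [3] follow_wall off; pass (-1, -2)
  [4] dock on (suppress); wire := (1, 0)
  output (1, 0)
tick 1:
  [0] back_away on; wire := (-1, -2)
  [1] wander on (inhibit); wire := none
  [2] explore_frontier on (suppress); wire := (-3, -3)
  [3] follow_wall off; pass (-3, -3)
  [4] dock off; pass (-3, -3)
  output (-3, -3)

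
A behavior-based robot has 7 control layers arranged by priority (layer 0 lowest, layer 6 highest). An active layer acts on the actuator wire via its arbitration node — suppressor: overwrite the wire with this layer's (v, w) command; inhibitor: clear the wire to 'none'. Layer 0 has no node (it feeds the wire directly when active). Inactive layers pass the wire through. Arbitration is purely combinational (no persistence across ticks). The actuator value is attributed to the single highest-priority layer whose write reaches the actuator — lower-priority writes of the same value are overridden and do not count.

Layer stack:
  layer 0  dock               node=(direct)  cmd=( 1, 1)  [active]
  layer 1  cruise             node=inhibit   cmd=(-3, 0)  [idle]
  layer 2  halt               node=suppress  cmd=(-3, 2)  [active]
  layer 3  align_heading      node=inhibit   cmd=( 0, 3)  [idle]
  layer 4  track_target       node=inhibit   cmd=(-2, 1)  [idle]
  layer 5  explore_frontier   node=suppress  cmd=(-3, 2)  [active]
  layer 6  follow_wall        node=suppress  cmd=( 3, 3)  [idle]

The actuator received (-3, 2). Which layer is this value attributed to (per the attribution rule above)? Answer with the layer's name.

[0] dock on; wire := (1, 1)
[1] cruise off; pass (1, 1)
[2] halt on (suppress); wire := (-3, 2)
[3] align_heading off; pass (-3, 2)
[4] track_target off; pass (-3, 2)
[5] explore_frontier on (suppress); wire := (-3, 2)
[6] follow_wall off; pass (-3, 2)
output (-3, 2)
last writer: layer 5 = explore_frontier

explore_frontier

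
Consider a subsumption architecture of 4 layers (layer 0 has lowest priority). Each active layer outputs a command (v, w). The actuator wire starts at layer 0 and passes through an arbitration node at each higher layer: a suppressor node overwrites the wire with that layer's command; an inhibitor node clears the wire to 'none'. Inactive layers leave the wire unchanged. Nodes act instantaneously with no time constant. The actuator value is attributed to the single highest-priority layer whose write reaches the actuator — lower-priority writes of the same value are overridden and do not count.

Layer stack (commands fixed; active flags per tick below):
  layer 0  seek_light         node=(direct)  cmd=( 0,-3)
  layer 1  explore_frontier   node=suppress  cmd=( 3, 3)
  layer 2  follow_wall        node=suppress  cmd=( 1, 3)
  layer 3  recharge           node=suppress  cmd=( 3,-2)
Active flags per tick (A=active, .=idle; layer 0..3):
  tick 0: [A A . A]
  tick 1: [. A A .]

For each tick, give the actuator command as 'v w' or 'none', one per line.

3 -2
1 3

tick 0:
  L0 seek_light: active, feeds wire = (0, -3)
  L1 explore_frontier: active, suppressor → wire = (3, 3)
  L2 follow_wall: idle → wire stays (3, 3)
  L3 recharge: active, suppressor → wire = (3, -2)
  actuator = (3, -2)
tick 1:
  L0 seek_light: idle → wire = none
  L1 explore_frontier: active, suppressor → wire = (3, 3)
  L2 follow_wall: active, suppressor → wire = (1, 3)
  L3 recharge: idle → wire stays (1, 3)
  actuator = (1, 3)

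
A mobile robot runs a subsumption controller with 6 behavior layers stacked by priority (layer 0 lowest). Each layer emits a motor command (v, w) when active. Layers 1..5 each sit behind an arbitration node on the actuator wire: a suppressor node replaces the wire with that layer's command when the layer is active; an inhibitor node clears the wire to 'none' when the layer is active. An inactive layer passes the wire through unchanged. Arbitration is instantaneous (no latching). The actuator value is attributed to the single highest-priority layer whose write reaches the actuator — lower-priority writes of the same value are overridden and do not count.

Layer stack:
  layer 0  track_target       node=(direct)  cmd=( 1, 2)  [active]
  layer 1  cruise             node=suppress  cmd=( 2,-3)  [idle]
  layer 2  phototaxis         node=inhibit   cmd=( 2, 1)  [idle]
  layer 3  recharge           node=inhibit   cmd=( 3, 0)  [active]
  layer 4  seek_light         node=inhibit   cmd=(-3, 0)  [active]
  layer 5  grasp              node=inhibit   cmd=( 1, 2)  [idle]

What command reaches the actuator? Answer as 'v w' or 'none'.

layer 0 (track_target) active — direct: (1, 2)
layer 1 (cruise) idle — unchanged: (1, 2)
layer 2 (phototaxis) idle — unchanged: (1, 2)
layer 3 (recharge) active — inhibits: none
layer 4 (seek_light) active — inhibits: none
layer 5 (grasp) idle — unchanged: none
→ actuator none

none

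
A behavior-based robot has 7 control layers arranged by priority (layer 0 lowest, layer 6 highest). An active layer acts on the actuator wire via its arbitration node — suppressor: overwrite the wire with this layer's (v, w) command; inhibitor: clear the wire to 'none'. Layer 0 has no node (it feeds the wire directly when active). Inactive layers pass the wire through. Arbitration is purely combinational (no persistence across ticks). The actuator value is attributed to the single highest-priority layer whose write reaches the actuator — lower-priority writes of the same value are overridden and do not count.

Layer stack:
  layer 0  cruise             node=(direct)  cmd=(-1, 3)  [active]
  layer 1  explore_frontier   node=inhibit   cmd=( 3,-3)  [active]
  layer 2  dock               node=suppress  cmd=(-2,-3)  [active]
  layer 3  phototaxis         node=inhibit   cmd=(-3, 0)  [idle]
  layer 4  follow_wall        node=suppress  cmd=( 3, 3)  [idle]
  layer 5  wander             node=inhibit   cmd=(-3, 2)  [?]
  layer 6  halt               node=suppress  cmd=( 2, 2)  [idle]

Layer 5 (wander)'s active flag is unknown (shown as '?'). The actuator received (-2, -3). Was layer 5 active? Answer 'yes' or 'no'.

no

If layer 5 is active=yes:
  actuator would be none
If layer 5 is active=no:
  actuator would be (-2, -3)
Observed (-2, -3), so layer 5 was idle.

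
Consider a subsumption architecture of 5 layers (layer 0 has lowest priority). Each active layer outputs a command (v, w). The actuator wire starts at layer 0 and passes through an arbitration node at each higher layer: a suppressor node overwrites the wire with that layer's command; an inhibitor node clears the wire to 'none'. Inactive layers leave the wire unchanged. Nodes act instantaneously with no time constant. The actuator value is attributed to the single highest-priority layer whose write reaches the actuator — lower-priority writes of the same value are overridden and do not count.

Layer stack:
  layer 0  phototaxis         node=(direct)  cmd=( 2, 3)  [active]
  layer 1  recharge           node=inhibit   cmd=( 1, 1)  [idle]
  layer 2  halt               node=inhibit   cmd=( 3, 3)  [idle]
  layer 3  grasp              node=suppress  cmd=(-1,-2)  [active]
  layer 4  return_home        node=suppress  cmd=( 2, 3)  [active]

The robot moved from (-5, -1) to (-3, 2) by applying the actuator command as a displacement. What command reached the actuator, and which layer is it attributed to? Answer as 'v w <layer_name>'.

displacement = (-3, 2) − (-5, -1) = (2, 3)
L0 phototaxis: active, feeds wire = (2, 3)
L1 recharge: idle → wire stays (2, 3)
L2 halt: idle → wire stays (2, 3)
L3 grasp: active, suppressor → wire = (-1, -2)
L4 return_home: active, suppressor → wire = (2, 3)
actuator = (2, 3) — from layer 4 (return_home)

2 3 return_home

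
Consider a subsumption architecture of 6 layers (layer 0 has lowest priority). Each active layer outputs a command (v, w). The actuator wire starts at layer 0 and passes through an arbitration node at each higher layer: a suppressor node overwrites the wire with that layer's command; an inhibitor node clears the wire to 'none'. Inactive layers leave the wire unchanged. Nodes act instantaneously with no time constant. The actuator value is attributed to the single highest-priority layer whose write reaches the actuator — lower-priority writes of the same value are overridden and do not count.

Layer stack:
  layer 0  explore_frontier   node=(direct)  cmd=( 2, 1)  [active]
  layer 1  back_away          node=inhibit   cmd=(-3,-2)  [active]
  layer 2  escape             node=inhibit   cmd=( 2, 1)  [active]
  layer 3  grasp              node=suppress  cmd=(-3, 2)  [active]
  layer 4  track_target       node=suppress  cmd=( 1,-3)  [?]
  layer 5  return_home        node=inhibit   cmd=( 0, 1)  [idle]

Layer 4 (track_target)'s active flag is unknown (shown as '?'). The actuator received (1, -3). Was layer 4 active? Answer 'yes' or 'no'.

If layer 4 is active=yes:
  actuator would be (1, -3)
If layer 4 is active=no:
  actuator would be (-3, 2)
Observed (1, -3), so layer 4 was active.

yes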